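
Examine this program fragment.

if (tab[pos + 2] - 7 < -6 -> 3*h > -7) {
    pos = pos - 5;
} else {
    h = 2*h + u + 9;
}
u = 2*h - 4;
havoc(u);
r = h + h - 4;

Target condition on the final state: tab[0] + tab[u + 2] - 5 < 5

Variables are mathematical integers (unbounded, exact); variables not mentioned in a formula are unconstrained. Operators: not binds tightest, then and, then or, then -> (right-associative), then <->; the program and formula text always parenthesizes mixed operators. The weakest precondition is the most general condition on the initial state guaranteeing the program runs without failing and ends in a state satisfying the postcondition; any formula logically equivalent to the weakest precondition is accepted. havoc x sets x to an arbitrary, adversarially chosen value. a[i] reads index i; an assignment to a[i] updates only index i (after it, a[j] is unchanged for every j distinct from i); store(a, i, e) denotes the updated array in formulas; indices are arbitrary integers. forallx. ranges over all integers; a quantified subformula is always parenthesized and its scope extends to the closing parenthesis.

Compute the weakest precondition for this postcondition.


Working backward. After the program, the postcondition tab[0] + tab[u + 2] - 5 < 5 must hold; in canonical form it is tab[u + 2] + tab[0] < 10.
Before r := h + h - 4: tab[u + 2] + tab[0] < 10
Before havoc u: forall u_1. tab[u_1 + 2] + tab[0] < 10
Before u := 2*h - 4: forall u_1. tab[u_1 + 2] + tab[0] < 10
Then branch requires forall u_1. tab[u_1 + 2] + tab[0] < 10; else branch requires forall u_1. tab[u_1 + 2] + tab[0] < 10.
Before the if: ((tab[pos + 2] < 1 -> 3*h > -7) -> (forall u_1. tab[u_1 + 2] + tab[0] < 10)) and ((not (tab[pos + 2] < 1 -> 3*h > -7)) -> (forall u_1. tab[u_1 + 2] + tab[0] < 10))
Answer: WP = ((tab[pos + 2] < 1 -> 3*h > -7) -> (forall u_1. tab[u_1 + 2] + tab[0] < 10)) and ((not (tab[pos + 2] < 1 -> 3*h > -7)) -> (forall u_1. tab[u_1 + 2] + tab[0] < 10))


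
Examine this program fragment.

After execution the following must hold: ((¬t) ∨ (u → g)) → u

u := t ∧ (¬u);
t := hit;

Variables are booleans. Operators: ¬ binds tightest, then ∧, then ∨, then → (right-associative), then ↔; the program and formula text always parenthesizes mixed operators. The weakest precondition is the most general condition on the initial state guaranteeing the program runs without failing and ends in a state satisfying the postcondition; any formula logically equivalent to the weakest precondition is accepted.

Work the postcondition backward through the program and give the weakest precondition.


Working backward. After the program, ((¬t) ∨ (u → g)) → u must hold.
Before t := hit: ((¬hit) ∨ (u → g)) → u
Before u := t ∧ (¬u): ((¬hit) ∨ ((t ∧ (¬u)) → g)) → (t ∧ (¬u))
Answer: WP = ((¬hit) ∨ ((t ∧ (¬u)) → g)) → (t ∧ (¬u))


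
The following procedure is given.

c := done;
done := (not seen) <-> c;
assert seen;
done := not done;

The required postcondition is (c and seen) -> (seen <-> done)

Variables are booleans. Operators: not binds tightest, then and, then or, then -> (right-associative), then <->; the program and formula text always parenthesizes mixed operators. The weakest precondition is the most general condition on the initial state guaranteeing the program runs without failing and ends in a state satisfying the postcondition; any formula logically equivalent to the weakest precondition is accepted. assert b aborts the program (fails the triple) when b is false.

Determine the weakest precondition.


Working backward. After the program, (c and seen) -> (seen <-> done) must hold.
Before done := not done: (c and seen) -> (seen <-> (not done))
Before assert seen: seen and ((c and seen) -> (seen <-> (not done)))
Before done := (not seen) <-> c: seen and ((c and seen) -> (seen <-> (not ((not seen) <-> c))))
Before c := done: seen and ((done and seen) -> (seen <-> (not ((not seen) <-> done))))
Answer: WP = seen and ((done and seen) -> (seen <-> (not ((not seen) <-> done))))


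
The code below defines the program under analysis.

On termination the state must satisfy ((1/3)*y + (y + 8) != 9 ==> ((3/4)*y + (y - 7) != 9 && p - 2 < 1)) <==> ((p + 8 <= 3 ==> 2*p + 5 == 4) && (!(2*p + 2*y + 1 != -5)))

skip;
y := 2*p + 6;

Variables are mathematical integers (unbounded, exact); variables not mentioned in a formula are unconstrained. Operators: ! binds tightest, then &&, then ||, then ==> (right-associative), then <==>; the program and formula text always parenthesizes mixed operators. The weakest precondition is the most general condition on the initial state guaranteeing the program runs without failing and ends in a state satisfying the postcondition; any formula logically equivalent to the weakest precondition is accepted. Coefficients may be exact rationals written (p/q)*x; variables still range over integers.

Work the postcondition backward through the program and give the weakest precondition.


Working backward. After the program, the postcondition ((1/3)*y + (y + 8) != 9 ==> ((3/4)*y + (y - 7) != 9 && p - 2 < 1)) <==> ((p + 8 <= 3 ==> 2*p + 5 == 4) && (!(2*p + 2*y + 1 != -5))) must hold; in canonical form it is ((4/3)*y != 1 ==> ((7/4)*y != 16 && p < 3)) <==> ((p <= -5 ==> 2*p == -1) && (!(2*p + 2*y != -6))).
Before y := 2*p + 6: ((8/3)*p != -7 ==> ((7/2)*p != 11/2 && p < 3)) <==> ((p <= -5 ==> 2*p == -1) && (!(6*p != -18)))
Before skip: ((8/3)*p != -7 ==> ((7/2)*p != 11/2 && p < 3)) <==> ((p <= -5 ==> 2*p == -1) && (!(6*p != -18)))
Answer: WP = ((8/3)*p != -7 ==> ((7/2)*p != 11/2 && p < 3)) <==> ((p <= -5 ==> 2*p == -1) && (!(6*p != -18)))


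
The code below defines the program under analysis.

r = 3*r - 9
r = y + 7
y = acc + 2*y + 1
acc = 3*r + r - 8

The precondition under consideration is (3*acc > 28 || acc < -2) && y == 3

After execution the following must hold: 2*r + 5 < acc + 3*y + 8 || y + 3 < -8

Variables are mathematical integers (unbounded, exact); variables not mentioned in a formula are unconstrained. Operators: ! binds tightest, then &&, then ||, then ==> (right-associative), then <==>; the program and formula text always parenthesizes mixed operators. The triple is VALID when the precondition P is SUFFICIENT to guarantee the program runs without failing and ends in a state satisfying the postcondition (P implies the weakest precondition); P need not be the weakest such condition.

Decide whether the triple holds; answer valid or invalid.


Working backward. After the program, the postcondition 2*r + 5 < acc + 3*y + 8 || y + 3 < -8 must hold; in canonical form it is 2*r < acc + 3*y + 3 || y < -11.
Before acc := 3*r + r - 8: 2*r + 3*y > 5 || y < -11
Before y := acc + 2*y + 1: 3*acc + 2*r + 6*y > 2 || acc + 2*y < -12
Before r := y + 7: 3*acc + 8*y > -12 || acc + 2*y < -12
Before r := 3*r - 9: 3*acc + 8*y > -12 || acc + 2*y < -12
The weakest precondition is 3*acc + 8*y > -12 || acc + 2*y < -12.
Check whether (3*acc > 28 || acc < -2) && y == 3 implies it.
Countermodel: at the initial state acc = -18, y = 3, the precondition holds but the weakest precondition fails.
Answer: invalid


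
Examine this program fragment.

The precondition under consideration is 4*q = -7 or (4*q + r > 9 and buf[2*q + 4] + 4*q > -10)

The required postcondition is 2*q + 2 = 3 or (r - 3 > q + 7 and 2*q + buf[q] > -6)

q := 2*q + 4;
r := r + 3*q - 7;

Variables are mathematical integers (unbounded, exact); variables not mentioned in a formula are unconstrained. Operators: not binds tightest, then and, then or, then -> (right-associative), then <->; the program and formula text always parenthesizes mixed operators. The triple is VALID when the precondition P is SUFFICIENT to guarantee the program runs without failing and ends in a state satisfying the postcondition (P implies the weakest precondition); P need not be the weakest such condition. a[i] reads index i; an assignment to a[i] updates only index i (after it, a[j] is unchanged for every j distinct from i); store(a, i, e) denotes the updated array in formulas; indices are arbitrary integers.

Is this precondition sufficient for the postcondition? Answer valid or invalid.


Working backward. After the program, the postcondition 2*q + 2 = 3 or (r - 3 > q + 7 and 2*q + buf[q] > -6) must hold; in canonical form it is 2*q = 1 or (r > q + 10 and buf[q] + 2*q > -6).
Before r := r + 3*q - 7: 2*q = 1 or (2*q + r > 17 and buf[q] + 2*q > -6)
Before q := 2*q + 4: 4*q = -7 or (4*q + r > 9 and buf[2*q + 4] + 4*q > -14)
The weakest precondition is 4*q = -7 or (4*q + r > 9 and buf[2*q + 4] + 4*q > -14).
Check whether 4*q = -7 or (4*q + r > 9 and buf[2*q + 4] + 4*q > -10) implies it.
Every state satisfying the precondition satisfies the weakest precondition: the implication holds.
Answer: valid


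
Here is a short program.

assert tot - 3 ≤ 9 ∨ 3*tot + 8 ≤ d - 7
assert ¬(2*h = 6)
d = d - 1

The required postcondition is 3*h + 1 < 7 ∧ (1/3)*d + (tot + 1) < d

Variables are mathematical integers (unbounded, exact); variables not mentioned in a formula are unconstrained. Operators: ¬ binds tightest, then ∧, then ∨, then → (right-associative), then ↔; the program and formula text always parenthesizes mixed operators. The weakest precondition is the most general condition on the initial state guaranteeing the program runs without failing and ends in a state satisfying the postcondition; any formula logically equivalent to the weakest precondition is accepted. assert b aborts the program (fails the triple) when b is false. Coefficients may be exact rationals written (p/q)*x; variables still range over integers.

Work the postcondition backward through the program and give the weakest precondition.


Working backward. After the program, the postcondition 3*h + 1 < 7 ∧ (1/3)*d + (tot + 1) < d must hold; in canonical form it is 3*h < 6 ∧ tot < (2/3)*d - 1.
Before d := d - 1: 3*h < 6 ∧ tot < (2/3)*d - 5/3
Before assert ¬(2*h = 6): (¬(2*h = 6)) ∧ 3*h < 6 ∧ tot < (2/3)*d - 5/3
Before assert tot - 3 ≤ 9 ∨ 3*tot + 8 ≤ d - 7: (tot ≤ 12 ∨ 3*tot ≤ d - 15) ∧ (¬(2*h = 6)) ∧ 3*h < 6 ∧ tot < (2/3)*d - 5/3
Answer: WP = (tot ≤ 12 ∨ 3*tot ≤ d - 15) ∧ (¬(2*h = 6)) ∧ 3*h < 6 ∧ tot < (2/3)*d - 5/3


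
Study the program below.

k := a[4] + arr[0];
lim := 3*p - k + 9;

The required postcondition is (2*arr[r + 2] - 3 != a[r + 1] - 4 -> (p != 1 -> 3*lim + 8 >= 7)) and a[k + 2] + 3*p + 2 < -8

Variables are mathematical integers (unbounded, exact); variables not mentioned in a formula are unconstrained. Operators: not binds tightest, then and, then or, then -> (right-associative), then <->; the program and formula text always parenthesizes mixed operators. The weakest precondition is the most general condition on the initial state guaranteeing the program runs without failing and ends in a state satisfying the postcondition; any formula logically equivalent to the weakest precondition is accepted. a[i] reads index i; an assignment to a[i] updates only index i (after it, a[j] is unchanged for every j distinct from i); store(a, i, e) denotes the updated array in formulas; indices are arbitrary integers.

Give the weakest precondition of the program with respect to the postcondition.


Working backward. After the program, the postcondition (2*arr[r + 2] - 3 != a[r + 1] - 4 -> (p != 1 -> 3*lim + 8 >= 7)) and a[k + 2] + 3*p + 2 < -8 must hold; in canonical form it is (2*arr[r + 2] != a[r + 1] - 1 -> (p != 1 -> 3*lim >= -1)) and a[k + 2] + 3*p < -10.
Before lim := 3*p - k + 9: (2*arr[r + 2] != a[r + 1] - 1 -> (p != 1 -> 9*p >= 3*k - 28)) and a[k + 2] + 3*p < -10
Before k := a[4] + arr[0]: (2*arr[r + 2] != a[r + 1] - 1 -> (p != 1 -> 9*p >= 3*a[4] + 3*arr[0] - 28)) and a[a[4] + arr[0] + 2] + 3*p < -10
Answer: WP = (2*arr[r + 2] != a[r + 1] - 1 -> (p != 1 -> 9*p >= 3*a[4] + 3*arr[0] - 28)) and a[a[4] + arr[0] + 2] + 3*p < -10


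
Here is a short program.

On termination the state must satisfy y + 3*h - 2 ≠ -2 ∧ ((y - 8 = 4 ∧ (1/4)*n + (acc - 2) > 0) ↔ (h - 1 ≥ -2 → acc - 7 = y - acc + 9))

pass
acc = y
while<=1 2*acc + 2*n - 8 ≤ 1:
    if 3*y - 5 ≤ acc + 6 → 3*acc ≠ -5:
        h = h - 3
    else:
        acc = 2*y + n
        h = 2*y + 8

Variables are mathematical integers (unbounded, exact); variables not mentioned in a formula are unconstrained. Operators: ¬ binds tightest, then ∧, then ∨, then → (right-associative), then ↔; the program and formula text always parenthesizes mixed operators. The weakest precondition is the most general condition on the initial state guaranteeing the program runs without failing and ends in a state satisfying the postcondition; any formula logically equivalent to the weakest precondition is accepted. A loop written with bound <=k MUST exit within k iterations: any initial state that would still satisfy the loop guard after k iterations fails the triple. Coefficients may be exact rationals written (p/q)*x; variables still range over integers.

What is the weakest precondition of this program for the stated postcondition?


Working backward. After the program, the postcondition y + 3*h - 2 ≠ -2 ∧ ((y - 8 = 4 ∧ (1/4)*n + (acc - 2) > 0) ↔ (h - 1 ≥ -2 → acc - 7 = y - acc + 9)) must hold; in canonical form it is 3*h + y ≠ 0 ∧ ((y = 12 ∧ acc + (1/4)*n > 2) ↔ (h ≥ -1 → 2*acc = y + 16)).
Before the loop (bound <=1), unroll the exhaustion recursion (WP_0 = exit-now case; WP_j = one more guarded iteration, up to j = 1):
  WP_0: (¬(2*acc + 2*n ≤ 9)) ∧ 3*h + y ≠ 0 ∧ ((y = 12 ∧ acc + (1/4)*n > 2) ↔ (h ≥ -1 → 2*acc = y + 16))
  WP_1: (2*acc + 2*n ≤ 9 → (((3*y ≤ acc + 11 → 3*acc ≠ -5) → ((¬(2*acc + 2*n ≤ 9)) ∧ 3*h + y ≠ 9 ∧ ((y = 12 ∧ acc + (1/4)*n > 2) ↔ (h ≥ 2 → 2*acc = y + 16)))) ∧ ((¬(3*y ≤ acc + 11 → 3*acc ≠ -5)) → ((¬(4*n + 4*y ≤ 9)) ∧ 7*y ≠ -24 ∧ ((y = 12 ∧ (5/4)*n + 2*y > 2) ↔ (2*y ≥ -9 → 2*n + 3*y = 16)))))) ∧ ((¬(2*acc + 2*n ≤ 9)) → (3*h + y ≠ 0 ∧ ((y = 12 ∧ acc + (1/4)*n > 2) ↔ (h ≥ -1 → 2*acc = y + 16))))
So before the loop: (2*acc + 2*n ≤ 9 → (((3*y ≤ acc + 11 → 3*acc ≠ -5) → ((¬(2*acc + 2*n ≤ 9)) ∧ 3*h + y ≠ 9 ∧ ((y = 12 ∧ acc + (1/4)*n > 2) ↔ (h ≥ 2 → 2*acc = y + 16)))) ∧ ((¬(3*y ≤ acc + 11 → 3*acc ≠ -5)) → ((¬(4*n + 4*y ≤ 9)) ∧ 7*y ≠ -24 ∧ ((y = 12 ∧ (5/4)*n + 2*y > 2) ↔ (2*y ≥ -9 → 2*n + 3*y = 16)))))) ∧ ((¬(2*acc + 2*n ≤ 9)) → (3*h + y ≠ 0 ∧ ((y = 12 ∧ acc + (1/4)*n > 2) ↔ (h ≥ -1 → 2*acc = y + 16))))
Before acc := y: (2*n + 2*y ≤ 9 → (((2*y ≤ 11 → 3*y ≠ -5) → ((¬(2*n + 2*y ≤ 9)) ∧ 3*h + y ≠ 9 ∧ ((y = 12 ∧ (1/4)*n + y > 2) ↔ (h ≥ 2 → y = 16)))) ∧ ((¬(2*y ≤ 11 → 3*y ≠ -5)) → ((¬(4*n + 4*y ≤ 9)) ∧ 7*y ≠ -24 ∧ ((y = 12 ∧ (5/4)*n + 2*y > 2) ↔ (2*y ≥ -9 → 2*n + 3*y = 16)))))) ∧ ((¬(2*n + 2*y ≤ 9)) → (3*h + y ≠ 0 ∧ ((y = 12 ∧ (1/4)*n + y > 2) ↔ (h ≥ -1 → y = 16))))
Before skip: (2*n + 2*y ≤ 9 → (((2*y ≤ 11 → 3*y ≠ -5) → ((¬(2*n + 2*y ≤ 9)) ∧ 3*h + y ≠ 9 ∧ ((y = 12 ∧ (1/4)*n + y > 2) ↔ (h ≥ 2 → y = 16)))) ∧ ((¬(2*y ≤ 11 → 3*y ≠ -5)) → ((¬(4*n + 4*y ≤ 9)) ∧ 7*y ≠ -24 ∧ ((y = 12 ∧ (5/4)*n + 2*y > 2) ↔ (2*y ≥ -9 → 2*n + 3*y = 16)))))) ∧ ((¬(2*n + 2*y ≤ 9)) → (3*h + y ≠ 0 ∧ ((y = 12 ∧ (1/4)*n + y > 2) ↔ (h ≥ -1 → y = 16))))
Answer: WP = (2*n + 2*y ≤ 9 → (((2*y ≤ 11 → 3*y ≠ -5) → ((¬(2*n + 2*y ≤ 9)) ∧ 3*h + y ≠ 9 ∧ ((y = 12 ∧ (1/4)*n + y > 2) ↔ (h ≥ 2 → y = 16)))) ∧ ((¬(2*y ≤ 11 → 3*y ≠ -5)) → ((¬(4*n + 4*y ≤ 9)) ∧ 7*y ≠ -24 ∧ ((y = 12 ∧ (5/4)*n + 2*y > 2) ↔ (2*y ≥ -9 → 2*n + 3*y = 16)))))) ∧ ((¬(2*n + 2*y ≤ 9)) → (3*h + y ≠ 0 ∧ ((y = 12 ∧ (1/4)*n + y > 2) ↔ (h ≥ -1 → y = 16))))


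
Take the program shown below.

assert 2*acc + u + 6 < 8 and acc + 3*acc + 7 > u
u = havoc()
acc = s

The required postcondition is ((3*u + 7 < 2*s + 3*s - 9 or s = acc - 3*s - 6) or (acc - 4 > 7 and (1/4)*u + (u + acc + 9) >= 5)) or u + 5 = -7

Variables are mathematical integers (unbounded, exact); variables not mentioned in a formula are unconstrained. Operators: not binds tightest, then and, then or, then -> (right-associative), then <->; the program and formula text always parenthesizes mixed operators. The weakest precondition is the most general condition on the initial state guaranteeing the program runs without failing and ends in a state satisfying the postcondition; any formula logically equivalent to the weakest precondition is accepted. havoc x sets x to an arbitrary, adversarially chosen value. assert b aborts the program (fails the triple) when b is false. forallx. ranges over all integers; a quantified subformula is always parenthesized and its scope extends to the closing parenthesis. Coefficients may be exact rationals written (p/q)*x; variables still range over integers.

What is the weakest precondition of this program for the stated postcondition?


Working backward. After the program, the postcondition ((3*u + 7 < 2*s + 3*s - 9 or s = acc - 3*s - 6) or (acc - 4 > 7 and (1/4)*u + (u + acc + 9) >= 5)) or u + 5 = -7 must hold; in canonical form it is 3*u < 5*s - 16 or 4*s = acc - 6 or (acc > 11 and acc + (5/4)*u >= -4) or u = -12.
Before acc := s: 3*u < 5*s - 16 or 3*s = -6 or (s > 11 and s + (5/4)*u >= -4) or u = -12
Before havoc u: forall u_1. (3*u_1 < 5*s - 16 or 3*s = -6 or (s > 11 and s + (5/4)*u_1 >= -4) or u_1 = -12)
Before assert 2*acc + u + 6 < 8 and acc + 3*acc + 7 > u: 2*acc + u < 2 and 4*acc > u - 7 and (forall u_1. (3*u_1 < 5*s - 16 or 3*s = -6 or (s > 11 and s + (5/4)*u_1 >= -4) or u_1 = -12))
Answer: WP = 2*acc + u < 2 and 4*acc > u - 7 and (forall u_1. (3*u_1 < 5*s - 16 or 3*s = -6 or (s > 11 and s + (5/4)*u_1 >= -4) or u_1 = -12))


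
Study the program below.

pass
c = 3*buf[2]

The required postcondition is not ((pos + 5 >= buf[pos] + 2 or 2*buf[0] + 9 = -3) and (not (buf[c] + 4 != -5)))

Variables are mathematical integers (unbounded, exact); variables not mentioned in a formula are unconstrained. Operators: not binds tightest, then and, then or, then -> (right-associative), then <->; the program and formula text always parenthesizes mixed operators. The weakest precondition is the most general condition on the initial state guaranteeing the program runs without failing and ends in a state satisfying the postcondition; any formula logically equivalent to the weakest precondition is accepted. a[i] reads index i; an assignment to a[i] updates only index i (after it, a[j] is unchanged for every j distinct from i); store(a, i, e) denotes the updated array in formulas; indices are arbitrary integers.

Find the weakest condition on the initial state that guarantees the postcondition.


Working backward. After the program, the postcondition not ((pos + 5 >= buf[pos] + 2 or 2*buf[0] + 9 = -3) and (not (buf[c] + 4 != -5))) must hold; in canonical form it is not ((pos >= buf[pos] - 3 or 2*buf[0] = -12) and (not (buf[c] != -9))).
Before c := 3*buf[2]: not ((pos >= buf[pos] - 3 or 2*buf[0] = -12) and (not (buf[3*buf[2]] != -9)))
Before skip: not ((pos >= buf[pos] - 3 or 2*buf[0] = -12) and (not (buf[3*buf[2]] != -9)))
Answer: WP = not ((pos >= buf[pos] - 3 or 2*buf[0] = -12) and (not (buf[3*buf[2]] != -9)))


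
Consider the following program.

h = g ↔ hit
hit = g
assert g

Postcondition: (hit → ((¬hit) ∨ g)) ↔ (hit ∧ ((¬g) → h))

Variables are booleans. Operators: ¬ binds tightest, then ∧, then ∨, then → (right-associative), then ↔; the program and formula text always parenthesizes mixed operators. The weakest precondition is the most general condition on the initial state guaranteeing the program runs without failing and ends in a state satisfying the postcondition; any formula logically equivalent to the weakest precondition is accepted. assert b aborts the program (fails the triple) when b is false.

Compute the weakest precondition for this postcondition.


Working backward. After the program, (hit → ((¬hit) ∨ g)) ↔ (hit ∧ ((¬g) → h)) must hold.
Before assert g: g ∧ ((hit → ((¬hit) ∨ g)) ↔ (hit ∧ ((¬g) → h)))
Before hit := g: g ∧ ((¬g) → h)
Before h := g ↔ hit: g ∧ ((¬g) → (g ↔ hit))
Answer: WP = g ∧ ((¬g) → (g ↔ hit))


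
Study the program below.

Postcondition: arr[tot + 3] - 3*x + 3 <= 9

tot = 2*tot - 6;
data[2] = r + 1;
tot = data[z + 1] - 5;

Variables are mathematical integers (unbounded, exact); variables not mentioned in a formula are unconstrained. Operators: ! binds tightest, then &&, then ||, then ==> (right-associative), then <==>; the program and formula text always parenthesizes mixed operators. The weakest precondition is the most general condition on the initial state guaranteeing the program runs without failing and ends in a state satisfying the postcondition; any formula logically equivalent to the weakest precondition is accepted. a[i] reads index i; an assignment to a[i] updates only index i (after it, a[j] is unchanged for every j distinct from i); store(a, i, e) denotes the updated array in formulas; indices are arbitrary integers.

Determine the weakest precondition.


Working backward. After the program, the postcondition arr[tot + 3] - 3*x + 3 <= 9 must hold; in canonical form it is arr[tot + 3] <= 3*x + 6.
Before tot := data[z + 1] - 5: arr[data[z + 1] - 2] <= 3*x + 6
Before data[2] := r + 1: arr[store(data, 2, r + 1)[z + 1] - 2] <= 3*x + 6
Before tot := 2*tot - 6: arr[store(data, 2, r + 1)[z + 1] - 2] <= 3*x + 6
Answer: WP = arr[store(data, 2, r + 1)[z + 1] - 2] <= 3*x + 6


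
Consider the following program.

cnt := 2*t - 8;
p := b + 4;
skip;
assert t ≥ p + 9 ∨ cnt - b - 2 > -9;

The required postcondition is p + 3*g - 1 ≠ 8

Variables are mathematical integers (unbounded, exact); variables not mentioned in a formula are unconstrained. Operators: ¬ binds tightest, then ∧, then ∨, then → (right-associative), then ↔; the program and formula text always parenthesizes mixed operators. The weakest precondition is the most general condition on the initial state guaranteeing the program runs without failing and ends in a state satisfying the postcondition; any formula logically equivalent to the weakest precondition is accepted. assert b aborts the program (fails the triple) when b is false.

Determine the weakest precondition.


Working backward. After the program, the postcondition p + 3*g - 1 ≠ 8 must hold; in canonical form it is 3*g + p ≠ 9.
Before assert t ≥ p + 9 ∨ cnt - b - 2 > -9: (t ≥ p + 9 ∨ cnt > b - 7) ∧ 3*g + p ≠ 9
Before skip: (t ≥ p + 9 ∨ cnt > b - 7) ∧ 3*g + p ≠ 9
Before p := b + 4: (t ≥ b + 13 ∨ cnt > b - 7) ∧ b + 3*g ≠ 5
Before cnt := 2*t - 8: (t ≥ b + 13 ∨ 2*t > b + 1) ∧ b + 3*g ≠ 5
Answer: WP = (t ≥ b + 13 ∨ 2*t > b + 1) ∧ b + 3*g ≠ 5


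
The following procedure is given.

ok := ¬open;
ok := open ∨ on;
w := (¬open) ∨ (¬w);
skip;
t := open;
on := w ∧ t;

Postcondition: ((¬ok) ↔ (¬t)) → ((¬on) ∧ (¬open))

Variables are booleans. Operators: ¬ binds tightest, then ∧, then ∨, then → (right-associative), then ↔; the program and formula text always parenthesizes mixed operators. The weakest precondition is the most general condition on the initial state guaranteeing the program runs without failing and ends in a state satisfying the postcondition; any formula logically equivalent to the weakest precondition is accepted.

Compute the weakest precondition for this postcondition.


Working backward. After the program, ((¬ok) ↔ (¬t)) → ((¬on) ∧ (¬open)) must hold.
Before on := w ∧ t: ((¬ok) ↔ (¬t)) → ((¬(w ∧ t)) ∧ (¬open))
Before t := open: ((¬ok) ↔ (¬open)) → ((¬(w ∧ open)) ∧ (¬open))
Before skip: ((¬ok) ↔ (¬open)) → ((¬(w ∧ open)) ∧ (¬open))
Before w := (¬open) ∨ (¬w): ((¬ok) ↔ (¬open)) → ((¬(((¬open) ∨ (¬w)) ∧ open)) ∧ (¬open))
Before ok := open ∨ on: ((¬(open ∨ on)) ↔ (¬open)) → ((¬(((¬open) ∨ (¬w)) ∧ open)) ∧ (¬open))
Before ok := ¬open: ((¬(open ∨ on)) ↔ (¬open)) → ((¬(((¬open) ∨ (¬w)) ∧ open)) ∧ (¬open))
Answer: WP = ((¬(open ∨ on)) ↔ (¬open)) → ((¬(((¬open) ∨ (¬w)) ∧ open)) ∧ (¬open))


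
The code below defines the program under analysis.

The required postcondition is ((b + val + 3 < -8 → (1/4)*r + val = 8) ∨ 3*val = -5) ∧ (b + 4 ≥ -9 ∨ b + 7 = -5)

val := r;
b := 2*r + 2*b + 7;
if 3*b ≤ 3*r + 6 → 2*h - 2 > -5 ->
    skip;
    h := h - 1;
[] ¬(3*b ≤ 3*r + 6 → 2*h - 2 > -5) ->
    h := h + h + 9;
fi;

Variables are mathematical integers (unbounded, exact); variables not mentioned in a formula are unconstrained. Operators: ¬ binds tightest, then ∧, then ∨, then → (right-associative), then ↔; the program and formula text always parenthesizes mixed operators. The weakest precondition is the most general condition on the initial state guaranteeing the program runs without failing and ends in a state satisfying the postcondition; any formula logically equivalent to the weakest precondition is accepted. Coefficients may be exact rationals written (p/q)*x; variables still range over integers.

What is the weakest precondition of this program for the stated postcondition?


Working backward. After the program, the postcondition ((b + val + 3 < -8 → (1/4)*r + val = 8) ∨ 3*val = -5) ∧ (b + 4 ≥ -9 ∨ b + 7 = -5) must hold; in canonical form it is ((b + val < -11 → (1/4)*r + val = 8) ∨ 3*val = -5) ∧ (b ≥ -13 ∨ b = -12).
Then branch requires ((b + val < -11 → (1/4)*r + val = 8) ∨ 3*val = -5) ∧ (b ≥ -13 ∨ b = -12); else branch requires ((b + val < -11 → (1/4)*r + val = 8) ∨ 3*val = -5) ∧ (b ≥ -13 ∨ b = -12).
Before the if: ((3*b ≤ 3*r + 6 → 2*h > -3) → (((b + val < -11 → (1/4)*r + val = 8) ∨ 3*val = -5) ∧ (b ≥ -13 ∨ b = -12))) ∧ ((¬(3*b ≤ 3*r + 6 → 2*h > -3)) → (((b + val < -11 → (1/4)*r + val = 8) ∨ 3*val = -5) ∧ (b ≥ -13 ∨ b = -12)))
Before b := 2*r + 2*b + 7: ((6*b + 3*r ≤ -15 → 2*h > -3) → (((2*b + 2*r + val < -18 → (1/4)*r + val = 8) ∨ 3*val = -5) ∧ (2*b + 2*r ≥ -20 ∨ 2*b + 2*r = -19))) ∧ ((¬(6*b + 3*r ≤ -15 → 2*h > -3)) → (((2*b + 2*r + val < -18 → (1/4)*r + val = 8) ∨ 3*val = -5) ∧ (2*b + 2*r ≥ -20 ∨ 2*b + 2*r = -19)))
Before val := r: ((6*b + 3*r ≤ -15 → 2*h > -3) → (((2*b + 3*r < -18 → (5/4)*r = 8) ∨ 3*r = -5) ∧ (2*b + 2*r ≥ -20 ∨ 2*b + 2*r = -19))) ∧ ((¬(6*b + 3*r ≤ -15 → 2*h > -3)) → (((2*b + 3*r < -18 → (5/4)*r = 8) ∨ 3*r = -5) ∧ (2*b + 2*r ≥ -20 ∨ 2*b + 2*r = -19)))
Answer: WP = ((6*b + 3*r ≤ -15 → 2*h > -3) → (((2*b + 3*r < -18 → (5/4)*r = 8) ∨ 3*r = -5) ∧ (2*b + 2*r ≥ -20 ∨ 2*b + 2*r = -19))) ∧ ((¬(6*b + 3*r ≤ -15 → 2*h > -3)) → (((2*b + 3*r < -18 → (5/4)*r = 8) ∨ 3*r = -5) ∧ (2*b + 2*r ≥ -20 ∨ 2*b + 2*r = -19)))


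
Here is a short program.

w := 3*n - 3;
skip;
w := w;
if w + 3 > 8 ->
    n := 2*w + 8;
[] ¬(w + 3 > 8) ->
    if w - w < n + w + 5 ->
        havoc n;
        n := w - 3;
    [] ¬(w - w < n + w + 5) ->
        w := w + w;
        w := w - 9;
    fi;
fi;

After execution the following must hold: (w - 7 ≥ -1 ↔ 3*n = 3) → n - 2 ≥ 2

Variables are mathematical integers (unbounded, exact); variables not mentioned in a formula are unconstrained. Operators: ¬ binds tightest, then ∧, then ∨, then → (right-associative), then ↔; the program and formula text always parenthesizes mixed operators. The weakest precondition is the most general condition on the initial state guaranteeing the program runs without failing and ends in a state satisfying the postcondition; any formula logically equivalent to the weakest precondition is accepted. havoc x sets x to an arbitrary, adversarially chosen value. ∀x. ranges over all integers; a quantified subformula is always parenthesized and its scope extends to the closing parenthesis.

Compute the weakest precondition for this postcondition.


Working backward. After the program, the postcondition (w - 7 ≥ -1 ↔ 3*n = 3) → n - 2 ≥ 2 must hold; in canonical form it is (w ≥ 6 ↔ 3*n = 3) → n ≥ 4.
Then branch requires (w ≥ 6 ↔ 6*w = -21) → 2*w ≥ -4; else branch requires (n + w > -5 → ((w ≥ 6 ↔ 3*w = 12) → w ≥ 7)) ∧ ((¬(n + w > -5)) → ((2*w ≥ 15 ↔ 3*n = 3) → n ≥ 4)).
Before the if: (w > 5 → ((w ≥ 6 ↔ 6*w = -21) → 2*w ≥ -4)) ∧ ((¬(w > 5)) → ((n + w > -5 → ((w ≥ 6 ↔ 3*w = 12) → w ≥ 7)) ∧ ((¬(n + w > -5)) → ((2*w ≥ 15 ↔ 3*n = 3) → n ≥ 4))))
Before w := w: (w > 5 → ((w ≥ 6 ↔ 6*w = -21) → 2*w ≥ -4)) ∧ ((¬(w > 5)) → ((n + w > -5 → ((w ≥ 6 ↔ 3*w = 12) → w ≥ 7)) ∧ ((¬(n + w > -5)) → ((2*w ≥ 15 ↔ 3*n = 3) → n ≥ 4))))
Before skip: (w > 5 → ((w ≥ 6 ↔ 6*w = -21) → 2*w ≥ -4)) ∧ ((¬(w > 5)) → ((n + w > -5 → ((w ≥ 6 ↔ 3*w = 12) → w ≥ 7)) ∧ ((¬(n + w > -5)) → ((2*w ≥ 15 ↔ 3*n = 3) → n ≥ 4))))
Before w := 3*n - 3: (3*n > 8 → ((3*n ≥ 9 ↔ 18*n = -3) → 6*n ≥ 2)) ∧ ((¬(3*n > 8)) → ((4*n > -2 → ((3*n ≥ 9 ↔ 9*n = 21) → 3*n ≥ 10)) ∧ ((¬(4*n > -2)) → ((6*n ≥ 21 ↔ 3*n = 3) → n ≥ 4))))
Answer: WP = (3*n > 8 → ((3*n ≥ 9 ↔ 18*n = -3) → 6*n ≥ 2)) ∧ ((¬(3*n > 8)) → ((4*n > -2 → ((3*n ≥ 9 ↔ 9*n = 21) → 3*n ≥ 10)) ∧ ((¬(4*n > -2)) → ((6*n ≥ 21 ↔ 3*n = 3) → n ≥ 4))))


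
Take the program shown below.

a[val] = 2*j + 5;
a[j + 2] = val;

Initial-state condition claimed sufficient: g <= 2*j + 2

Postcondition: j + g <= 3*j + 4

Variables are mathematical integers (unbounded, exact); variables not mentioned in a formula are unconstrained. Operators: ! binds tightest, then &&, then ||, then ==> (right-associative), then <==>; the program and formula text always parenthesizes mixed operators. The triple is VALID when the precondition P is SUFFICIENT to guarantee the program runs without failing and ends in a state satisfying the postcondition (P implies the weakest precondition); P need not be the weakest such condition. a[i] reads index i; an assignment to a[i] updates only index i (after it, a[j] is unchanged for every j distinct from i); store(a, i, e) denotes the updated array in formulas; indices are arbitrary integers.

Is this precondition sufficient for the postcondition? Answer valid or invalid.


Working backward. After the program, the postcondition j + g <= 3*j + 4 must hold; in canonical form it is g <= 2*j + 4.
Before a[j + 2] := val: g <= 2*j + 4
Before a[val] := 2*j + 5: g <= 2*j + 4
The weakest precondition is g <= 2*j + 4.
Check whether g <= 2*j + 2 implies it.
Every state satisfying the precondition satisfies the weakest precondition: the implication holds.
Answer: valid


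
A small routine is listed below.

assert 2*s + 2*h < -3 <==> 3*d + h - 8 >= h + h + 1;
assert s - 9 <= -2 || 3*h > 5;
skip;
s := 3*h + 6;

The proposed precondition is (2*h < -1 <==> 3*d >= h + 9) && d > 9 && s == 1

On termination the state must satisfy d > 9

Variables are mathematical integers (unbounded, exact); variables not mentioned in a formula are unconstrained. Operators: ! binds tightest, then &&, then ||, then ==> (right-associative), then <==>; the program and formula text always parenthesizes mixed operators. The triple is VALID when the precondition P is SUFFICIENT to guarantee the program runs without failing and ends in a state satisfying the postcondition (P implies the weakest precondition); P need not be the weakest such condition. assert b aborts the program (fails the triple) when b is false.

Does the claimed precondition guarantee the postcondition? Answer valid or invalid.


Working backward. After the program, d > 9 must hold.
Before s := 3*h + 6: d > 9
Before skip: d > 9
Before assert s - 9 <= -2 || 3*h > 5: (s <= 7 || 3*h > 5) && d > 9
Before assert 2*s + 2*h < -3 <==> 3*d + h - 8 >= h + h + 1: (2*h + 2*s < -3 <==> 3*d >= h + 9) && (s <= 7 || 3*h > 5) && d > 9
The weakest precondition is (2*h + 2*s < -3 <==> 3*d >= h + 9) && (s <= 7 || 3*h > 5) && d > 9.
Check whether (2*h < -1 <==> 3*d >= h + 9) && d > 9 && s == 1 implies it.
Countermodel: at the initial state d = 10, h = -1, s = 1, the precondition holds but the weakest precondition fails.
Answer: invalid


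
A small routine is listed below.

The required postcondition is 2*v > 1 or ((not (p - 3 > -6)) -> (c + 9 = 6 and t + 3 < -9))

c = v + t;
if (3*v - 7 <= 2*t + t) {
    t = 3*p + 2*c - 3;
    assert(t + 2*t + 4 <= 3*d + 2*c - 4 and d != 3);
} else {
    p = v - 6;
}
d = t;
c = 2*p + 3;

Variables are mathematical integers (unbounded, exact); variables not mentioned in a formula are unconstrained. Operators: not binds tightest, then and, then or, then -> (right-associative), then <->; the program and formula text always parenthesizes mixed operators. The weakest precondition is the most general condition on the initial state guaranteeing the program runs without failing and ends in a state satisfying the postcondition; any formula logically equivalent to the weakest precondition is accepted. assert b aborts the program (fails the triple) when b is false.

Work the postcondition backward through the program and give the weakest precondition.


Working backward. After the program, the postcondition 2*v > 1 or ((not (p - 3 > -6)) -> (c + 9 = 6 and t + 3 < -9)) must hold; in canonical form it is 2*v > 1 or ((not (p > -3)) -> (c = -3 and t < -12)).
Before c := 2*p + 3: 2*v > 1 or ((not (p > -3)) -> (2*p = -6 and t < -12))
Before d := t: 2*v > 1 or ((not (p > -3)) -> (2*p = -6 and t < -12))
Then branch requires 4*c + 9*p <= 3*d + 1 and d != 3 and (2*v > 1 or ((not (p > -3)) -> (2*p = -6 and 2*c + 3*p < -9))); else branch requires 2*v > 1 or ((not (v > 3)) -> (2*v = 6 and t < -12)).
Before the if: (3*v <= 3*t + 7 -> (4*c + 9*p <= 3*d + 1 and d != 3 and (2*v > 1 or ((not (p > -3)) -> (2*p = -6 and 2*c + 3*p < -9))))) and ((not (3*v <= 3*t + 7)) -> (2*v > 1 or ((not (v > 3)) -> (2*v = 6 and t < -12))))
Before c := v + t: (3*v <= 3*t + 7 -> (9*p + 4*t + 4*v <= 3*d + 1 and d != 3 and (2*v > 1 or ((not (p > -3)) -> (2*p = -6 and 3*p + 2*t + 2*v < -9))))) and ((not (3*v <= 3*t + 7)) -> (2*v > 1 or ((not (v > 3)) -> (2*v = 6 and t < -12))))
Answer: WP = (3*v <= 3*t + 7 -> (9*p + 4*t + 4*v <= 3*d + 1 and d != 3 and (2*v > 1 or ((not (p > -3)) -> (2*p = -6 and 3*p + 2*t + 2*v < -9))))) and ((not (3*v <= 3*t + 7)) -> (2*v > 1 or ((not (v > 3)) -> (2*v = 6 and t < -12))))


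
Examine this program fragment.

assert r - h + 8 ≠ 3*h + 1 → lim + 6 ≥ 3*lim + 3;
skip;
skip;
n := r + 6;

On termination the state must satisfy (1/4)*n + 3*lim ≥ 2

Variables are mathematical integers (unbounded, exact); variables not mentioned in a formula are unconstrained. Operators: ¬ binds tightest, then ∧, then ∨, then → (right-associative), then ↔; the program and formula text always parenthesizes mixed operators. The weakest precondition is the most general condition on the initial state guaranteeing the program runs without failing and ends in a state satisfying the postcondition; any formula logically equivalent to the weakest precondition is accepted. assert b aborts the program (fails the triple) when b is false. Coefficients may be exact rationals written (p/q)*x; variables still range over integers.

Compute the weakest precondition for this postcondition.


Working backward. After the program, the postcondition (1/4)*n + 3*lim ≥ 2 must hold; in canonical form it is 3*lim + (1/4)*n ≥ 2.
Before n := r + 6: 3*lim + (1/4)*r ≥ 1/2
Before skip: 3*lim + (1/4)*r ≥ 1/2
Before skip: 3*lim + (1/4)*r ≥ 1/2
Before assert r - h + 8 ≠ 3*h + 1 → lim + 6 ≥ 3*lim + 3: (r ≠ 4*h - 7 → 2*lim ≤ 3) ∧ 3*lim + (1/4)*r ≥ 1/2
Answer: WP = (r ≠ 4*h - 7 → 2*lim ≤ 3) ∧ 3*lim + (1/4)*r ≥ 1/2


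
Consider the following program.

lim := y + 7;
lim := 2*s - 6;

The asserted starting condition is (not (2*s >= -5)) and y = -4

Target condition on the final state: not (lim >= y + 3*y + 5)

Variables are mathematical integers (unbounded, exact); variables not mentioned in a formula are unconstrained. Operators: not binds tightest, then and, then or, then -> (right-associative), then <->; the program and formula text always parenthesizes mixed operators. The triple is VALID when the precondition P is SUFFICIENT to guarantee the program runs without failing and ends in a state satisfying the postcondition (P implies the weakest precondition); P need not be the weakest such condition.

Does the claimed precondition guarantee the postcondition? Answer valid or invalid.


Working backward. After the program, the postcondition not (lim >= y + 3*y + 5) must hold; in canonical form it is not (lim >= 4*y + 5).
Before lim := 2*s - 6: not (2*s >= 4*y + 11)
Before lim := y + 7: not (2*s >= 4*y + 11)
The weakest precondition is not (2*s >= 4*y + 11).
Check whether (not (2*s >= -5)) and y = -4 implies it.
Every state satisfying the precondition satisfies the weakest precondition: the implication holds.
Answer: valid


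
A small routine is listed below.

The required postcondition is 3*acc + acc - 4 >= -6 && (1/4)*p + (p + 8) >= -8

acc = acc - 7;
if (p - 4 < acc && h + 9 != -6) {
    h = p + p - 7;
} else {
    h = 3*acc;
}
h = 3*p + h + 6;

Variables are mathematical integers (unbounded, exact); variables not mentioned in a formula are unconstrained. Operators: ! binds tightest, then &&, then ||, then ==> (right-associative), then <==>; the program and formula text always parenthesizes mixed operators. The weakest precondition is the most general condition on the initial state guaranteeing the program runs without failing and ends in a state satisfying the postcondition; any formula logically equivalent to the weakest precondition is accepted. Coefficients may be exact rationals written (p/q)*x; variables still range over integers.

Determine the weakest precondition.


Working backward. After the program, the postcondition 3*acc + acc - 4 >= -6 && (1/4)*p + (p + 8) >= -8 must hold; in canonical form it is 4*acc >= -2 && (5/4)*p >= -16.
Before h := 3*p + h + 6: 4*acc >= -2 && (5/4)*p >= -16
Then branch requires 4*acc >= -2 && (5/4)*p >= -16; else branch requires 4*acc >= -2 && (5/4)*p >= -16.
Before the if: ((p < acc + 4 && h != -15) ==> (4*acc >= -2 && (5/4)*p >= -16)) && ((!(p < acc + 4 && h != -15)) ==> (4*acc >= -2 && (5/4)*p >= -16))
Before acc := acc - 7: ((p < acc - 3 && h != -15) ==> (4*acc >= 26 && (5/4)*p >= -16)) && ((!(p < acc - 3 && h != -15)) ==> (4*acc >= 26 && (5/4)*p >= -16))
Answer: WP = ((p < acc - 3 && h != -15) ==> (4*acc >= 26 && (5/4)*p >= -16)) && ((!(p < acc - 3 && h != -15)) ==> (4*acc >= 26 && (5/4)*p >= -16))


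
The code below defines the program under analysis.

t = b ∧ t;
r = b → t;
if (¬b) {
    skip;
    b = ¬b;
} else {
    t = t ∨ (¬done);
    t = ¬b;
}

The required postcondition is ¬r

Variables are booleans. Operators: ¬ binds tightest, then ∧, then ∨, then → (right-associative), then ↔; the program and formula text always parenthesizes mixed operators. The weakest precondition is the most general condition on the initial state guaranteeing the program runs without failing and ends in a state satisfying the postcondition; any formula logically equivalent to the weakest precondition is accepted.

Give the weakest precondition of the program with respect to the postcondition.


Working backward. After the program, ¬r must hold.
Then branch requires ¬r; else branch requires ¬r.
Before the if: ((¬b) → (¬r)) ∧ (b → (¬r))
Before r := b → t: ((¬b) → (¬(b → t))) ∧ (b → (¬(b → t)))
Before t := b ∧ t: ((¬b) → (¬(b → (b ∧ t)))) ∧ (b → (¬(b → (b ∧ t))))
Answer: WP = ((¬b) → (¬(b → (b ∧ t)))) ∧ (b → (¬(b → (b ∧ t))))


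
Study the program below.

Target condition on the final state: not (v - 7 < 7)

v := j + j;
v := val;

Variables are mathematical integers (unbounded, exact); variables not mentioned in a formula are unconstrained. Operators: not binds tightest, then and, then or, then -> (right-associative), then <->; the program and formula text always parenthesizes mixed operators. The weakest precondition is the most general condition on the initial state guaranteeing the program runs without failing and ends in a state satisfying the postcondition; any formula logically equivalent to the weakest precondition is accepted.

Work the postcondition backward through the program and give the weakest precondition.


Working backward. After the program, the postcondition not (v - 7 < 7) must hold; in canonical form it is not (v < 14).
Before v := val: not (val < 14)
Before v := j + j: not (val < 14)
Answer: WP = not (val < 14)
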